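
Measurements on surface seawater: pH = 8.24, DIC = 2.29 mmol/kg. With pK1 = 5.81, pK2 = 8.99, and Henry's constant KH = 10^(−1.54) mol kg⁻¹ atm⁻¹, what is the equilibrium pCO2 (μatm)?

pCO2 = 250 μatm

α₀ = 1 / (1 + K1/[H⁺] + K1K2/[H⁺]²) = 1 / (1 + 10^+2.43 + 10^+1.68)
   = 1 / (1 + 269.15 + 47.863) = 1/318.02 = 0.003144
[CO2*] = α₀ × DIC = 0.003144 × 2.29 = 0.007201 mmol/kg = 7.201 μmol/kg
pCO2 = [CO2*]/KH = 7.201×10^-6 / 2.884×10^-2 = 250 μatm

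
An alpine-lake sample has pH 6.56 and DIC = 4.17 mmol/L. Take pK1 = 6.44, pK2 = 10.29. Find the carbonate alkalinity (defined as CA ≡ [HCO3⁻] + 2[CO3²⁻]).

CA = 2.37 mmol/L

CA = [HCO3⁻] + 2[CO3²⁻] = (α₁ + 2α₂)·DIC
At pH 6.56: [H⁺]/K1 = 10^-0.12 = 0.75858, K2/[H⁺] = 10^-3.73 = 0.00018621
α₁ = 1/(1 + 0.75858 + 0.00018621) = 1/1.7588 = 0.5686; α₂ = α₁·K2/[H⁺] = 0.0001059
α₁ + 2α₂ = 0.5688
CA = 0.5688 × 4.17 = 2.37 mmol/L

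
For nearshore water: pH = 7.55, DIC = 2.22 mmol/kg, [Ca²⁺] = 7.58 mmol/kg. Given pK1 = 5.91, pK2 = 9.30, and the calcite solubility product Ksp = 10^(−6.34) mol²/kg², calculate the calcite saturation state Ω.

α₂ = 1 / (1 + [H⁺]/K2 + [H⁺]²/(K1K2)) = 1 / (1 + 10^+1.75 + 10^+0.11)
   = 1 / (1 + 56.234 + 1.2882) = 1/58.522 = 0.01709
[CO3²⁻] = α₂ × DIC = 0.01709 × 2.22 = 0.03793 mmol/kg
Ksp = 10^(−6.34) = 4.571×10^-7
Ω = [Ca²⁺][CO3²⁻]/Ksp = (7.58×10^-3)(3.793×10^-5) / 4.571×10^-7 = 0.629

Ω = 0.629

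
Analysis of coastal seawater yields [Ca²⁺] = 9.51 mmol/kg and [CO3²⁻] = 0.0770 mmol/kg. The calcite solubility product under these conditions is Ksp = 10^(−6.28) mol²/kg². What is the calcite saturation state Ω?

Ksp = 10^(−6.28) = 5.248×10^-7
Ω = [Ca²⁺][CO3²⁻]/Ksp = (9.51×10^-3)(0.0770×10^-3) / 5.248×10^-7 = 1.40

Ω = 1.40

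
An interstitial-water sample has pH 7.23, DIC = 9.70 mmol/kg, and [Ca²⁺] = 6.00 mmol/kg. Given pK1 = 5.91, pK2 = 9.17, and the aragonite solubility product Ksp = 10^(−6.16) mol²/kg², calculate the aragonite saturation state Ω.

Ω = 0.912

α₂ = 1 / (1 + [H⁺]/K2 + [H⁺]²/(K1K2)) = 1 / (1 + 10^+1.94 + 10^+0.62)
   = 1 / (1 + 87.096 + 4.1687) = 1/92.265 = 0.01084
[CO3²⁻] = α₂ × DIC = 0.01084 × 9.70 = 0.1051 mmol/kg
Ksp = 10^(−6.16) = 6.918×10^-7
Ω = [Ca²⁺][CO3²⁻]/Ksp = (6.00×10^-3)(1.051×10^-4) / 6.918×10^-7 = 0.912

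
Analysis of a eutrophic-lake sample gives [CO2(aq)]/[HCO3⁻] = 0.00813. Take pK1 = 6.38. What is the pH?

From K1 = [H⁺][HCO3⁻]/[CO2(aq)]:  pH = pK1 − log₁₀([CO2(aq)]/[HCO3⁻])
log₁₀(0.00813) = -2.090
pH = 6.38 − (-2.090) = 8.47

pH = 8.47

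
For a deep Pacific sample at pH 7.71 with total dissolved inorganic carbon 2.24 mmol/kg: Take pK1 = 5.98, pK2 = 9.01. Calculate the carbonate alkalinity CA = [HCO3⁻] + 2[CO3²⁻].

CA = 2.31 mmol/kg

CA = [HCO3⁻] + 2[CO3²⁻] = (α₁ + 2α₂)·DIC
At pH 7.71: [H⁺]/K1 = 10^-1.73 = 0.018621, K2/[H⁺] = 10^-1.30 = 0.050119
α₁ = 1/(1 + 0.018621 + 0.050119) = 1/1.0687 = 0.9357; α₂ = α₁·K2/[H⁺] = 0.04690
α₁ + 2α₂ = 1.0295
CA = 1.0295 × 2.24 = 2.31 mmol/kg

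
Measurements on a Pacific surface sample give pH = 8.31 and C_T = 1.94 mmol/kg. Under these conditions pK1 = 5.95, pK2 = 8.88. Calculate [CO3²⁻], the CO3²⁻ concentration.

[CO3²⁻] = 0.410 mmol/kg

α₂ = 1 / (1 + [H⁺]/K2 + [H⁺]²/(K1K2)) = 1 / (1 + 10^+0.57 + 10^-1.79)
   = 1 / (1 + 3.7154 + 0.016218) = 1/4.7316 = 0.2113
[CO3²⁻] = α₂ × DIC = 0.2113 × 1.94 = 0.410 mmol/kg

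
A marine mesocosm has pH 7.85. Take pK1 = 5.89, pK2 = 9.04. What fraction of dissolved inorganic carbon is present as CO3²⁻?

α₂ = 1 / (1 + [H⁺]/K2 + [H⁺]²/(K1K2)) = 1 / (1 + 10^+1.19 + 10^-0.77)
   = 1 / (1 + 15.488 + 0.16982) = 1/16.658 = 0.06003

α₂ = 0.0600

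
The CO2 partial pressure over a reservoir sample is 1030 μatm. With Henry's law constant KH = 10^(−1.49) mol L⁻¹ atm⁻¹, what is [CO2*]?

[CO2*] = 33.3 μmol/L

KH = 10^(−1.49) = 3.236×10^-2 mol L⁻¹ atm⁻¹
[CO2*] = KH · pCO2 = 3.236×10^-2 × 1030×10^-6 atm = 3.33×10^-5 mol/L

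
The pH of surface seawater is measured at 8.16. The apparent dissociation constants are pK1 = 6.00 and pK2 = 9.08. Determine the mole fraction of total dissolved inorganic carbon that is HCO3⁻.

α₁ = 1 / (1 + [H⁺]/K1 + K2/[H⁺]) = 1 / (1 + 10^-2.16 + 10^-0.92)
   = 1 / (1 + 0.0069183 + 0.12023) = 1/1.1271 = 0.8872

α₁ = 0.887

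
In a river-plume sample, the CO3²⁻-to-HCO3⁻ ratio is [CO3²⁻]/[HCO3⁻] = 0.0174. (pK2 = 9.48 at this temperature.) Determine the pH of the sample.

From K2 = [H⁺][CO3²⁻]/[HCO3⁻]:  pH = pK2 + log₁₀([CO3²⁻]/[HCO3⁻])
log₁₀(0.0174) = -1.759
pH = 9.48 + (-1.759) = 7.72

pH = 7.72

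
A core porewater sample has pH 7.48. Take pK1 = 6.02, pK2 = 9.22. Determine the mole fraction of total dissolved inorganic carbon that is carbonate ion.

α₂ = 1 / (1 + [H⁺]/K2 + [H⁺]²/(K1K2)) = 1 / (1 + 10^+1.74 + 10^+0.28)
   = 1 / (1 + 54.954 + 1.9055) = 1/57.860 = 0.01728

α₂ = 0.0173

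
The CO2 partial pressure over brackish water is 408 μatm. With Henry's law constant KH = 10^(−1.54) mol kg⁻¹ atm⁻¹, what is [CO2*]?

[CO2*] = 11.8 μmol/kg

KH = 10^(−1.54) = 2.884×10^-2 mol kg⁻¹ atm⁻¹
[CO2*] = KH · pCO2 = 2.884×10^-2 × 408×10^-6 atm = 1.18×10^-5 mol/kg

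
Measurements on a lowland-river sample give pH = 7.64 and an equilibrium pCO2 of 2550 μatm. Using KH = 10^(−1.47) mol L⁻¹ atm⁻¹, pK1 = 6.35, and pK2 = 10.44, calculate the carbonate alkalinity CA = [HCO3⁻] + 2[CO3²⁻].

CA = 1.69 mmol/L

[CO2*] = KH · pCO2 = 10^(−1.47) × 2550×10^-6 = 8.641×10^-5 mol/L
α₀ = 1/(1 + K1/[H⁺] + K1K2/[H⁺]²) = 1/(1 + 10^+1.29 + 10^-1.51) = 0.04871
DIC = [CO2*]/α₀ = 8.641×10^-5 / 0.04871 = 1.774 mmol/L
CA = (α₁ + 2α₂)·DIC = (0.9498 + 2×0.001505) × 1.774 = 1.69 mmol/L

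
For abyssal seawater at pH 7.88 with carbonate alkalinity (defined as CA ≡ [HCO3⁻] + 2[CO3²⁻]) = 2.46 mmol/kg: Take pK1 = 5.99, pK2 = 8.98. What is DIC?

CA = [HCO3⁻] + 2[CO3²⁻] = (α₁ + 2α₂)·DIC
At pH 7.88: [H⁺]/K1 = 10^-1.89 = 0.012882, K2/[H⁺] = 10^-1.10 = 0.079433
α₁ = 1/(1 + 0.012882 + 0.079433) = 1/1.0923 = 0.9155; α₂ = α₁·K2/[H⁺] = 0.07272
α₁ + 2α₂ = 1.0609
DIC = CA / (α₁ + 2α₂) = 2.46 / 1.0609 = 2.32 mmol/kg

DIC = 2.32 mmol/kg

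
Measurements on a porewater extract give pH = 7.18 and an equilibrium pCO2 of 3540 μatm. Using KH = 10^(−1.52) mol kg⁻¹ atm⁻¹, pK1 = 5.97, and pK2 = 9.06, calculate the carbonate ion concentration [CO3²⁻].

[CO3²⁻] = 0.0229 mmol/kg

[CO2*] = KH · pCO2 = 10^(−1.52) × 3540×10^-6 = 1.069×10^-4 mol/kg
α₀ = 1/(1 + K1/[H⁺] + K1K2/[H⁺]²) = 1/(1 + 10^+1.21 + 10^-0.67) = 0.05737
DIC = [CO2*]/α₀ = 1.069×10^-4 / 0.05737 = 1.864 mmol/kg
[CO3²⁻] = α₂·DIC; α₂ = 0.01226, so [CO3²⁻] = 0.01226 × 1.864 = 0.0229 mmol/kg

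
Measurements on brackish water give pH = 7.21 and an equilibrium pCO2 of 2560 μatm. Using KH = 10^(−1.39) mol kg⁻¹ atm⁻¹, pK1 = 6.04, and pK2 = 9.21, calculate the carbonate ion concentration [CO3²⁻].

[CO3²⁻] = 15.4 μmol/kg

[CO2*] = KH · pCO2 = 10^(−1.39) × 2560×10^-6 = 1.043×10^-4 mol/kg
α₀ = 1/(1 + K1/[H⁺] + K1K2/[H⁺]²) = 1/(1 + 10^+1.17 + 10^-0.83) = 0.06274
DIC = [CO2*]/α₀ = 1.043×10^-4 / 0.06274 = 1.662 mmol/kg
[CO3²⁻] = α₂·DIC; α₂ = 0.009280, so [CO3²⁻] = 0.009280 × 1.662 = 0.0154 mmol/kg = 15.4 μmol/kg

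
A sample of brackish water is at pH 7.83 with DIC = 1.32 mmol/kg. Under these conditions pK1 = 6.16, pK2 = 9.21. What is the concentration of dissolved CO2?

[CO2*] = 0.0265 mmol/kg

α₀ = 1 / (1 + K1/[H⁺] + K1K2/[H⁺]²) = 1 / (1 + 10^+1.67 + 10^+0.29)
   = 1 / (1 + 46.774 + 1.9498) = 1/49.723 = 0.02011
[CO2*] = α₀ × DIC = 0.02011 × 1.32 = 0.0265 mmol/kg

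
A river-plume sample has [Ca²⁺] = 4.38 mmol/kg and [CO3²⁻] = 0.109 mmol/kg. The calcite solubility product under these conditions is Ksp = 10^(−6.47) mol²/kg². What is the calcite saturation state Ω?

Ω = 1.41

Ksp = 10^(−6.47) = 3.388×10^-7
Ω = [Ca²⁺][CO3²⁻]/Ksp = (4.38×10^-3)(0.109×10^-3) / 3.388×10^-7 = 1.41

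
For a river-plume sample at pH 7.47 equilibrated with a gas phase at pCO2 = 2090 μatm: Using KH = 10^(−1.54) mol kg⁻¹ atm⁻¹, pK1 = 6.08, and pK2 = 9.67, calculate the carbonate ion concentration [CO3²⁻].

[CO2*] = KH · pCO2 = 10^(−1.54) × 2090×10^-6 = 6.028×10^-5 mol/kg
α₀ = 1/(1 + K1/[H⁺] + K1K2/[H⁺]²) = 1/(1 + 10^+1.39 + 10^-0.81) = 0.03891
DIC = [CO2*]/α₀ = 6.028×10^-5 / 0.03891 = 1.549 mmol/kg
[CO3²⁻] = α₂·DIC; α₂ = 0.006026, so [CO3²⁻] = 0.006026 × 1.549 = 0.00934 mmol/kg = 9.34 μmol/kg

[CO3²⁻] = 9.34 μmol/kg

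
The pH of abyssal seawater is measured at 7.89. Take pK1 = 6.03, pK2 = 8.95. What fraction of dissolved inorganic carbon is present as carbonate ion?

α₂ = 0.0791

α₂ = 1 / (1 + [H⁺]/K2 + [H⁺]²/(K1K2)) = 1 / (1 + 10^+1.06 + 10^-0.80)
   = 1 / (1 + 11.482 + 0.15849) = 1/12.640 = 0.07911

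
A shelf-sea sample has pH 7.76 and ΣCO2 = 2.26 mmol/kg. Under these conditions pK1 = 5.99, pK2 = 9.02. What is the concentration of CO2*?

[CO2*] = 0.0358 mmol/kg

α₀ = 1 / (1 + K1/[H⁺] + K1K2/[H⁺]²) = 1 / (1 + 10^+1.77 + 10^+0.51)
   = 1 / (1 + 58.884 + 3.2359) = 1/63.120 = 0.01584
[CO2*] = α₀ × DIC = 0.01584 × 2.26 = 0.0358 mmol/kg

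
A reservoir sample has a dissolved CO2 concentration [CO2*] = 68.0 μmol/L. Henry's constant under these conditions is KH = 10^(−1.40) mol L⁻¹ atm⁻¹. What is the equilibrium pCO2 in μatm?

KH = 10^(−1.40) = 3.981×10^-2 mol L⁻¹ atm⁻¹
pCO2 = [CO2*]/KH = 68.0×10^-6 / 3.981×10^-2 = 1.71×10^-3 atm = 1710 μatm

pCO2 = 1710 μatm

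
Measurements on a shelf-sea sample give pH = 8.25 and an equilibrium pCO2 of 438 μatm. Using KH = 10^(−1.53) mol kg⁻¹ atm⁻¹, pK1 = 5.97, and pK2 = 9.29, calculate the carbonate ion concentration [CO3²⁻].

[CO3²⁻] = 0.225 mmol/kg

[CO2*] = KH · pCO2 = 10^(−1.53) × 438×10^-6 = 1.293×10^-5 mol/kg
α₀ = 1/(1 + K1/[H⁺] + K1K2/[H⁺]²) = 1/(1 + 10^+2.28 + 10^+1.24) = 0.004786
DIC = [CO2*]/α₀ = 1.293×10^-5 / 0.004786 = 2.701 mmol/kg
[CO3²⁻] = α₂·DIC; α₂ = 0.08318, so [CO3²⁻] = 0.08318 × 2.701 = 0.225 mmol/kg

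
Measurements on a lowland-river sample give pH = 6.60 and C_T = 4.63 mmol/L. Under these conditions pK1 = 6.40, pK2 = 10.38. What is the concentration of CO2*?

α₀ = 1 / (1 + K1/[H⁺] + K1K2/[H⁺]²) = 1 / (1 + 10^+0.20 + 10^-3.58)
   = 1 / (1 + 1.5849 + 0.00026303) = 1/2.5852 = 0.3868
[CO2*] = α₀ × DIC = 0.3868 × 4.63 = 1.79 mmol/L

[CO2*] = 1.79 mmol/L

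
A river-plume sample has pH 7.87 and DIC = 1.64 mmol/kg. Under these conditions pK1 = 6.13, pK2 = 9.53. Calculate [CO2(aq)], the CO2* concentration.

[CO2*] = 0.0287 mmol/kg

α₀ = 1 / (1 + K1/[H⁺] + K1K2/[H⁺]²) = 1 / (1 + 10^+1.74 + 10^+0.08)
   = 1 / (1 + 54.954 + 1.2023) = 1/57.156 = 0.01750
[CO2*] = α₀ × DIC = 0.01750 × 1.64 = 0.0287 mmol/kg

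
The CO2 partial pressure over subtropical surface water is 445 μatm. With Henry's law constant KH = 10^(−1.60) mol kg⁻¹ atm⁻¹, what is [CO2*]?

[CO2*] = 11.2 μmol/kg

KH = 10^(−1.60) = 2.512×10^-2 mol kg⁻¹ atm⁻¹
[CO2*] = KH · pCO2 = 2.512×10^-2 × 445×10^-6 atm = 1.12×10^-5 mol/kg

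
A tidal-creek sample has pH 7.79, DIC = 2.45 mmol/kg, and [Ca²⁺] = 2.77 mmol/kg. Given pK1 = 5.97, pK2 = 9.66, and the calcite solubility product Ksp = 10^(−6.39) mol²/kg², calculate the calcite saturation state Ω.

α₂ = 1 / (1 + [H⁺]/K2 + [H⁺]²/(K1K2)) = 1 / (1 + 10^+1.87 + 10^+0.05)
   = 1 / (1 + 74.131 + 1.1220) = 1/76.253 = 0.01311
[CO3²⁻] = α₂ × DIC = 0.01311 × 2.45 = 0.03213 mmol/kg
Ksp = 10^(−6.39) = 4.074×10^-7
Ω = [Ca²⁺][CO3²⁻]/Ksp = (2.77×10^-3)(3.213×10^-5) / 4.074×10^-7 = 0.218

Ω = 0.218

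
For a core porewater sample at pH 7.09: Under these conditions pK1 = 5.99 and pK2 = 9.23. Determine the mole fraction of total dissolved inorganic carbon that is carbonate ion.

α₂ = 0.00667

α₂ = 1 / (1 + [H⁺]/K2 + [H⁺]²/(K1K2)) = 1 / (1 + 10^+2.14 + 10^+1.04)
   = 1 / (1 + 138.04 + 10.965) = 1/150.00 = 0.006667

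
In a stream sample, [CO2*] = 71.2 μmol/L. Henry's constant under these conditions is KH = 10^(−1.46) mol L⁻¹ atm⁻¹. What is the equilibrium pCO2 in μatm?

KH = 10^(−1.46) = 3.467×10^-2 mol L⁻¹ atm⁻¹
pCO2 = [CO2*]/KH = 71.2×10^-6 / 3.467×10^-2 = 2.05×10^-3 atm = 2050 μatm

pCO2 = 2050 μatm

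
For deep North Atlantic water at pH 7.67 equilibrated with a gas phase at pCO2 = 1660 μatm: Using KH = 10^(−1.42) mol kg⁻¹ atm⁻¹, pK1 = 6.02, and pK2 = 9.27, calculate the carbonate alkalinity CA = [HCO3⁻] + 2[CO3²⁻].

CA = 2.96 mmol/kg

[CO2*] = KH · pCO2 = 10^(−1.42) × 1660×10^-6 = 6.311×10^-5 mol/kg
α₀ = 1/(1 + K1/[H⁺] + K1K2/[H⁺]²) = 1/(1 + 10^+1.65 + 10^+0.05) = 0.02137
DIC = [CO2*]/α₀ = 6.311×10^-5 / 0.02137 = 2.953 mmol/kg
CA = (α₁ + 2α₂)·DIC = (0.9546 + 2×0.02398) × 2.953 = 2.96 mmol/kg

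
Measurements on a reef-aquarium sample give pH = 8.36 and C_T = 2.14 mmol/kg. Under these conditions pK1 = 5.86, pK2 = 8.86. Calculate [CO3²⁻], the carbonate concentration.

α₂ = 1 / (1 + [H⁺]/K2 + [H⁺]²/(K1K2)) = 1 / (1 + 10^+0.50 + 10^-2.00)
   = 1 / (1 + 3.1623 + 0.010000) = 1/4.1723 = 0.2397
[CO3²⁻] = α₂ × DIC = 0.2397 × 2.14 = 0.513 mmol/kg

[CO3²⁻] = 0.513 mmol/kg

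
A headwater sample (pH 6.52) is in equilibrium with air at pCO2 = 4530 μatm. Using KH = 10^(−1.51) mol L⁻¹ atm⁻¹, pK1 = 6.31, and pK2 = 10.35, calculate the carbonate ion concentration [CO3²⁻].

[CO2*] = KH · pCO2 = 10^(−1.51) × 4530×10^-6 = 1.400×10^-4 mol/L
α₀ = 1/(1 + K1/[H⁺] + K1K2/[H⁺]²) = 1/(1 + 10^+0.21 + 10^-3.62) = 0.3814
DIC = [CO2*]/α₀ = 1.400×10^-4 / 0.3814 = 0.3671 mmol/L
[CO3²⁻] = α₂·DIC; α₂ = 9.149×10^-5, so [CO3²⁻] = 9.149×10^-5 × 0.3671 = 3.36×10^-5 mmol/L = 0.0336 μmol/L

[CO3²⁻] = 0.0336 μmol/L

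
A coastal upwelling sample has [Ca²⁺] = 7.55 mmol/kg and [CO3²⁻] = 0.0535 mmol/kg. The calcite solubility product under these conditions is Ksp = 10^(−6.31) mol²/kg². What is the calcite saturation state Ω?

Ω = 0.825

Ksp = 10^(−6.31) = 4.898×10^-7
Ω = [Ca²⁺][CO3²⁻]/Ksp = (7.55×10^-3)(0.0535×10^-3) / 4.898×10^-7 = 0.825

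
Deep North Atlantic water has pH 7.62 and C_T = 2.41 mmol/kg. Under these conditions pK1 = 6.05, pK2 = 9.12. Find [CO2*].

[CO2*] = 0.0613 mmol/kg

α₀ = 1 / (1 + K1/[H⁺] + K1K2/[H⁺]²) = 1 / (1 + 10^+1.57 + 10^+0.07)
   = 1 / (1 + 37.154 + 1.1749) = 1/39.328 = 0.02543
[CO2*] = α₀ × DIC = 0.02543 × 2.41 = 0.0613 mmol/kg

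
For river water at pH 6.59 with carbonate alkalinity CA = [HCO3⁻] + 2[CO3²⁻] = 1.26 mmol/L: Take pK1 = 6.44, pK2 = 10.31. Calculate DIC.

CA = [HCO3⁻] + 2[CO3²⁻] = (α₁ + 2α₂)·DIC
At pH 6.59: [H⁺]/K1 = 10^-0.15 = 0.70795, K2/[H⁺] = 10^-3.72 = 0.00019055
α₁ = 1/(1 + 0.70795 + 0.00019055) = 1/1.7081 = 0.5854; α₂ = α₁·K2/[H⁺] = 0.0001116
α₁ + 2α₂ = 0.5857
DIC = CA / (α₁ + 2α₂) = 1.26 / 0.5857 = 2.15 mmol/L

DIC = 2.15 mmol/L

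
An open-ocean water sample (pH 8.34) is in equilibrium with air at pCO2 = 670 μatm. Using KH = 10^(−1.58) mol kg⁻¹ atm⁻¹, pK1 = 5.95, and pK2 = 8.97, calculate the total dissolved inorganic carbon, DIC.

[CO2*] = KH · pCO2 = 10^(−1.58) × 670×10^-6 = 1.762×10^-5 mol/kg
α₀ = 1/(1 + K1/[H⁺] + K1K2/[H⁺]²) = 1/(1 + 10^+2.39 + 10^+1.76) = 0.003289
DIC = [CO2*]/α₀ = 1.762×10^-5 / 0.003289 = 5.36 mmol/kg

DIC = 5.36 mmol/kg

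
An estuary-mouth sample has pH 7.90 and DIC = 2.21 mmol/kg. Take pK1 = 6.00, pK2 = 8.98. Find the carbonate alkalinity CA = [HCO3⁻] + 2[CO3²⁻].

CA = 2.35 mmol/kg

CA = [HCO3⁻] + 2[CO3²⁻] = (α₁ + 2α₂)·DIC
At pH 7.90: [H⁺]/K1 = 10^-1.90 = 0.012589, K2/[H⁺] = 10^-1.08 = 0.083176
α₁ = 1/(1 + 0.012589 + 0.083176) = 1/1.0958 = 0.9126; α₂ = α₁·K2/[H⁺] = 0.07591
α₁ + 2α₂ = 1.0644
CA = 1.0644 × 2.21 = 2.35 mmol/kg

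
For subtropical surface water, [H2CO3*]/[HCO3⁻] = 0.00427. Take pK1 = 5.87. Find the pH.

From K1 = [H⁺][HCO3⁻]/[H2CO3*]:  pH = pK1 − log₁₀([H2CO3*]/[HCO3⁻])
log₁₀(0.00427) = -2.370
pH = 5.87 − (-2.370) = 8.24

pH = 8.24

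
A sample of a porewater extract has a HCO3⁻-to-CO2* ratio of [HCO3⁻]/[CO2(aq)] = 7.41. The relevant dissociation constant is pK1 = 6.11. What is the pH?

pH = 6.98

From K1 = [H⁺][HCO3⁻]/[CO2(aq)]:  pH = pK1 + log₁₀([HCO3⁻]/[CO2(aq)])
log₁₀(7.41) = +0.870
pH = 6.11 + (+0.870) = 6.98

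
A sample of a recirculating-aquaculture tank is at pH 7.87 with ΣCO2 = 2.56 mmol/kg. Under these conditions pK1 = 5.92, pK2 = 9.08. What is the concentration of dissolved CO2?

α₀ = 1 / (1 + K1/[H⁺] + K1K2/[H⁺]²) = 1 / (1 + 10^+1.95 + 10^+0.74)
   = 1 / (1 + 89.125 + 5.4954) = 1/95.621 = 0.01046
[CO2*] = α₀ × DIC = 0.01046 × 2.56 = 0.0268 mmol/kg

[CO2*] = 0.0268 mmol/kg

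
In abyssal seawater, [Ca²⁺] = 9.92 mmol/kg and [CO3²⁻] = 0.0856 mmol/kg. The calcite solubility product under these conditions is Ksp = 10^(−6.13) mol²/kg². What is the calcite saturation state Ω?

Ksp = 10^(−6.13) = 7.413×10^-7
Ω = [Ca²⁺][CO3²⁻]/Ksp = (9.92×10^-3)(0.0856×10^-3) / 7.413×10^-7 = 1.15

Ω = 1.15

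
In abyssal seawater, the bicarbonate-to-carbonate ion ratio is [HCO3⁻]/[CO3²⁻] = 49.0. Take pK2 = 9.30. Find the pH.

From K2 = [H⁺][CO3²⁻]/[HCO3⁻]:  pH = pK2 − log₁₀([HCO3⁻]/[CO3²⁻])
log₁₀(49.0) = +1.690
pH = 9.30 − (+1.690) = 7.61

pH = 7.61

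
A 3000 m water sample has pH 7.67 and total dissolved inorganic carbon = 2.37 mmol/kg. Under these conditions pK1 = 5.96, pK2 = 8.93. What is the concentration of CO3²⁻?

[CO3²⁻] = 0.121 mmol/kg

α₂ = 1 / (1 + [H⁺]/K2 + [H⁺]²/(K1K2)) = 1 / (1 + 10^+1.26 + 10^-0.45)
   = 1 / (1 + 18.197 + 0.35481) = 1/19.552 = 0.05115
[CO3²⁻] = α₂ × DIC = 0.05115 × 2.37 = 0.121 mmol/kg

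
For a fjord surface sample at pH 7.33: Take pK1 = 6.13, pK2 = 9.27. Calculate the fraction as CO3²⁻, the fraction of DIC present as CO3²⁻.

α₂ = 1 / (1 + [H⁺]/K2 + [H⁺]²/(K1K2)) = 1 / (1 + 10^+1.94 + 10^+0.74)
   = 1 / (1 + 87.096 + 5.4954) = 1/93.592 = 0.01068

α₂ = 0.0107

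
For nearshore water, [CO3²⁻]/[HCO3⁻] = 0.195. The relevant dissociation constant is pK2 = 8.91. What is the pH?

From K2 = [H⁺][CO3²⁻]/[HCO3⁻]:  pH = pK2 + log₁₀([CO3²⁻]/[HCO3⁻])
log₁₀(0.195) = -0.710
pH = 8.91 + (-0.710) = 8.20

pH = 8.20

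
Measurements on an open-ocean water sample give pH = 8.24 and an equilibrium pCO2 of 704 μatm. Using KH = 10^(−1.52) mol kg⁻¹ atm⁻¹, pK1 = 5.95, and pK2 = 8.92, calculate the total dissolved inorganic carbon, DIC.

DIC = 5.03 mmol/kg

[CO2*] = KH · pCO2 = 10^(−1.52) × 704×10^-6 = 2.126×10^-5 mol/kg
α₀ = 1/(1 + K1/[H⁺] + K1K2/[H⁺]²) = 1/(1 + 10^+2.29 + 10^+1.61) = 0.004224
DIC = [CO2*]/α₀ = 2.126×10^-5 / 0.004224 = 5.03 mmol/kg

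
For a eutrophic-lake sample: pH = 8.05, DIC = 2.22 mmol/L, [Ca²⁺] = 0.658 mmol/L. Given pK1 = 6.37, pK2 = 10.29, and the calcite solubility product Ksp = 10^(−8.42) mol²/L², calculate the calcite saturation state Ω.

α₂ = 1 / (1 + [H⁺]/K2 + [H⁺]²/(K1K2)) = 1 / (1 + 10^+2.24 + 10^+0.56)
   = 1 / (1 + 173.78 + 3.6308) = 1/178.41 = 0.005605
[CO3²⁻] = α₂ × DIC = 0.005605 × 2.22 = 0.01244 mmol/L = 12.44 μmol/L
Ksp = 10^(−8.42) = 3.802×10^-9
Ω = [Ca²⁺][CO3²⁻]/Ksp = (0.658×10^-3)(1.244×10^-5) / 3.802×10^-9 = 2.15

Ω = 2.15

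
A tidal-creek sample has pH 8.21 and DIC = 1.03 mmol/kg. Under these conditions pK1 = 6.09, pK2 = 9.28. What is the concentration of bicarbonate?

α₁ = 1 / (1 + [H⁺]/K1 + K2/[H⁺]) = 1 / (1 + 10^-2.12 + 10^-1.07)
   = 1 / (1 + 0.0075858 + 0.085114) = 1/1.0927 = 0.9152
[HCO3⁻] = α₁ × DIC = 0.9152 × 1.03 = 0.943 mmol/kg

[HCO3⁻] = 0.943 mmol/kg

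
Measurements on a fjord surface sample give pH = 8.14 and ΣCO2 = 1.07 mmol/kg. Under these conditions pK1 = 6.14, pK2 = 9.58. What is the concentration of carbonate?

α₂ = 1 / (1 + [H⁺]/K2 + [H⁺]²/(K1K2)) = 1 / (1 + 10^+1.44 + 10^-0.56)
   = 1 / (1 + 27.542 + 0.27542) = 1/28.818 = 0.03470
[CO3²⁻] = α₂ × DIC = 0.03470 × 1.07 = 0.0371 mmol/kg

[CO3²⁻] = 0.0371 mmol/kg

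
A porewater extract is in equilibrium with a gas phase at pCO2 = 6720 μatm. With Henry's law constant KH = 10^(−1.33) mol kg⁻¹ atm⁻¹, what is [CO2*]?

KH = 10^(−1.33) = 4.677×10^-2 mol kg⁻¹ atm⁻¹
[CO2*] = KH · pCO2 = 4.677×10^-2 × 6720×10^-6 atm = 3.14×10^-4 mol/kg

[CO2*] = 314 μmol/kg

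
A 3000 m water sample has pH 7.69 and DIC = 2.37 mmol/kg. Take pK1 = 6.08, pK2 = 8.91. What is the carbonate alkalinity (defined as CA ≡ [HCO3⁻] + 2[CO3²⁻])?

CA = 2.45 mmol/kg

CA = [HCO3⁻] + 2[CO3²⁻] = (α₁ + 2α₂)·DIC
At pH 7.69: [H⁺]/K1 = 10^-1.61 = 0.024547, K2/[H⁺] = 10^-1.22 = 0.060256
α₁ = 1/(1 + 0.024547 + 0.060256) = 1/1.0848 = 0.9218; α₂ = α₁·K2/[H⁺] = 0.05555
α₁ + 2α₂ = 1.0329
CA = 1.0329 × 2.37 = 2.45 mmol/kg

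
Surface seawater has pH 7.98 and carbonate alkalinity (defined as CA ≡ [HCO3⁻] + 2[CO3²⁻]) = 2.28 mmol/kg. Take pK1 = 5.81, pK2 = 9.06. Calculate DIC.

CA = [HCO3⁻] + 2[CO3²⁻] = (α₁ + 2α₂)·DIC
At pH 7.98: [H⁺]/K1 = 10^-2.17 = 0.0067608, K2/[H⁺] = 10^-1.08 = 0.083176
α₁ = 1/(1 + 0.0067608 + 0.083176) = 1/1.0899 = 0.9175; α₂ = α₁·K2/[H⁺] = 0.07631
α₁ + 2α₂ = 1.0701
DIC = CA / (α₁ + 2α₂) = 2.28 / 1.0701 = 2.13 mmol/kg

DIC = 2.13 mmol/kg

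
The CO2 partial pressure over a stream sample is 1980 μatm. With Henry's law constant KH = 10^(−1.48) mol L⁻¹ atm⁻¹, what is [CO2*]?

[CO2*] = 65.6 μmol/L

KH = 10^(−1.48) = 3.311×10^-2 mol L⁻¹ atm⁻¹
[CO2*] = KH · pCO2 = 3.311×10^-2 × 1980×10^-6 atm = 6.56×10^-5 mol/L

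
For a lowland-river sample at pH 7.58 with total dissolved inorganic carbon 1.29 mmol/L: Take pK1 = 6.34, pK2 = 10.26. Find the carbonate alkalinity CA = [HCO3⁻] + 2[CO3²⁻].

CA = 1.22 mmol/L

CA = [HCO3⁻] + 2[CO3²⁻] = (α₁ + 2α₂)·DIC
At pH 7.58: [H⁺]/K1 = 10^-1.24 = 0.057544, K2/[H⁺] = 10^-2.68 = 0.0020893
α₁ = 1/(1 + 0.057544 + 0.0020893) = 1/1.0596 = 0.9437; α₂ = α₁·K2/[H⁺] = 0.001972
α₁ + 2α₂ = 0.9477
CA = 0.9477 × 1.29 = 1.22 mmol/L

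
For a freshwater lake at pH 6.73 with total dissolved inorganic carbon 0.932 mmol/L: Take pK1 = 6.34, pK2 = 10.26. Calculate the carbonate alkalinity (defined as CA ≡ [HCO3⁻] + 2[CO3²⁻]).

CA = [HCO3⁻] + 2[CO3²⁻] = (α₁ + 2α₂)·DIC
At pH 6.73: [H⁺]/K1 = 10^-0.39 = 0.40738, K2/[H⁺] = 10^-3.53 = 0.00029512
α₁ = 1/(1 + 0.40738 + 0.00029512) = 1/1.4077 = 0.7104; α₂ = α₁·K2/[H⁺] = 0.0002097
α₁ + 2α₂ = 0.7108
CA = 0.7108 × 0.932 = 0.662 mmol/L

CA = 0.662 mmol/L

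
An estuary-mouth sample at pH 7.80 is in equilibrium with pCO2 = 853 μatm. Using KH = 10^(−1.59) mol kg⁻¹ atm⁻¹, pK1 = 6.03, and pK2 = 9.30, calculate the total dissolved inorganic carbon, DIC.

DIC = 1.35 mmol/kg

[CO2*] = KH · pCO2 = 10^(−1.59) × 853×10^-6 = 2.193×10^-5 mol/kg
α₀ = 1/(1 + K1/[H⁺] + K1K2/[H⁺]²) = 1/(1 + 10^+1.77 + 10^+0.27) = 0.01620
DIC = [CO2*]/α₀ = 2.193×10^-5 / 0.01620 = 1.35 mmol/kg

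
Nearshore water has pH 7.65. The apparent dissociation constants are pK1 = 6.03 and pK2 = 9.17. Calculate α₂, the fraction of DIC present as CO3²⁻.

α₂ = 1 / (1 + [H⁺]/K2 + [H⁺]²/(K1K2)) = 1 / (1 + 10^+1.52 + 10^-0.10)
   = 1 / (1 + 33.113 + 0.79433) = 1/34.907 = 0.02865

α₂ = 0.0286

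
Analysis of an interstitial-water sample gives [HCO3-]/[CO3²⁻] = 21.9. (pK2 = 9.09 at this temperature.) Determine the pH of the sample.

From K2 = [H⁺][CO3²⁻]/[HCO3-]:  pH = pK2 − log₁₀([HCO3-]/[CO3²⁻])
log₁₀(21.9) = +1.340
pH = 9.09 − (+1.340) = 7.75

pH = 7.75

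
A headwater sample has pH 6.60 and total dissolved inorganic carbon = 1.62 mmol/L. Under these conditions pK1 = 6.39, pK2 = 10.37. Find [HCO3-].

α₁ = 1 / (1 + [H⁺]/K1 + K2/[H⁺]) = 1 / (1 + 10^-0.21 + 10^-3.77)
   = 1 / (1 + 0.61660 + 0.00016982) = 1/1.6168 = 0.6185
[HCO3⁻] = α₁ × DIC = 0.6185 × 1.62 = 1.00 mmol/L

[HCO3⁻] = 1.00 mmol/L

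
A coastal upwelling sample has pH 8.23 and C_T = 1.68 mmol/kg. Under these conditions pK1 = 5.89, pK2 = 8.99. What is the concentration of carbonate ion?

α₂ = 1 / (1 + [H⁺]/K2 + [H⁺]²/(K1K2)) = 1 / (1 + 10^+0.76 + 10^-1.58)
   = 1 / (1 + 5.7544 + 0.026303) = 1/6.7807 = 0.1475
[CO3²⁻] = α₂ × DIC = 0.1475 × 1.68 = 0.248 mmol/kg

[CO3²⁻] = 0.248 mmol/kg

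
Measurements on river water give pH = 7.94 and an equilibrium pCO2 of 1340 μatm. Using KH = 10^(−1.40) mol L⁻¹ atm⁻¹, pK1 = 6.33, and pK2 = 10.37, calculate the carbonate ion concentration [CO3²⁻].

[CO3²⁻] = 8.07 μmol/L

[CO2*] = KH · pCO2 = 10^(−1.40) × 1340×10^-6 = 5.335×10^-5 mol/L
α₀ = 1/(1 + K1/[H⁺] + K1K2/[H⁺]²) = 1/(1 + 10^+1.61 + 10^-0.82) = 0.02387
DIC = [CO2*]/α₀ = 5.335×10^-5 / 0.02387 = 2.235 mmol/L
[CO3²⁻] = α₂·DIC; α₂ = 0.003613, so [CO3²⁻] = 0.003613 × 2.235 = 0.00807 mmol/L = 8.07 μmol/L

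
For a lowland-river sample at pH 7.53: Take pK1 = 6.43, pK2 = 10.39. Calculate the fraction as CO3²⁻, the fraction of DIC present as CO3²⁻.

α₂ = 1 / (1 + [H⁺]/K2 + [H⁺]²/(K1K2)) = 1 / (1 + 10^+2.86 + 10^+1.76)
   = 1 / (1 + 724.44 + 57.544) = 1/782.98 = 0.001277

α₂ = 0.00128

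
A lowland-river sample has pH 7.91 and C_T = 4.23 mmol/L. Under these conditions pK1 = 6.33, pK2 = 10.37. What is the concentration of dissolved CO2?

[CO2*] = 0.108 mmol/L

α₀ = 1 / (1 + K1/[H⁺] + K1K2/[H⁺]²) = 1 / (1 + 10^+1.58 + 10^-0.88)
   = 1 / (1 + 38.019 + 0.13183) = 1/39.151 = 0.02554
[CO2*] = α₀ × DIC = 0.02554 × 4.23 = 0.108 mmol/L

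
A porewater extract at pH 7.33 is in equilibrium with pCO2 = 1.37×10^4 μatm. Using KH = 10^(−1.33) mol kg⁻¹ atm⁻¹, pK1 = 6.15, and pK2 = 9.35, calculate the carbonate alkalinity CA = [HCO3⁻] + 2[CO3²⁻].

CA = 9.88 mmol/kg

[CO2*] = KH · pCO2 = 10^(−1.33) × 1.37×10^4×10^-6 = 6.408×10^-4 mol/kg
α₀ = 1/(1 + K1/[H⁺] + K1K2/[H⁺]²) = 1/(1 + 10^+1.18 + 10^-0.84) = 0.06142
DIC = [CO2*]/α₀ = 6.408×10^-4 / 0.06142 = 10.43 mmol/kg
CA = (α₁ + 2α₂)·DIC = (0.9297 + 2×0.008879) × 10.43 = 9.88 mmol/kg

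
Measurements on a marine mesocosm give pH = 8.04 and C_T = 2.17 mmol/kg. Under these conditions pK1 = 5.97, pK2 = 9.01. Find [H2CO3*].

[CO2*] = 16.6 μmol/kg

α₀ = 1 / (1 + K1/[H⁺] + K1K2/[H⁺]²) = 1 / (1 + 10^+2.07 + 10^+1.10)
   = 1 / (1 + 117.49 + 12.589) = 1/131.08 = 0.007629
[CO2*] = α₀ × DIC = 0.007629 × 2.17 = 0.0166 mmol/kg = 16.6 μmol/kg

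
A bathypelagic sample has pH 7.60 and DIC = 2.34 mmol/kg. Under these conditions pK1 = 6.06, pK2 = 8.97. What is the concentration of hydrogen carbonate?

α₁ = 1 / (1 + [H⁺]/K1 + K2/[H⁺]) = 1 / (1 + 10^-1.54 + 10^-1.37)
   = 1 / (1 + 0.028840 + 0.042658) = 1/1.0715 = 0.9333
[HCO3⁻] = α₁ × DIC = 0.9333 × 2.34 = 2.18 mmol/kg

[HCO3⁻] = 2.18 mmol/kg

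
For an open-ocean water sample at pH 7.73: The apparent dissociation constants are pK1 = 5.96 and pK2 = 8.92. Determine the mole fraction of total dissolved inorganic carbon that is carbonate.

α₂ = 0.0597

α₂ = 1 / (1 + [H⁺]/K2 + [H⁺]²/(K1K2)) = 1 / (1 + 10^+1.19 + 10^-0.58)
   = 1 / (1 + 15.488 + 0.26303) = 1/16.751 = 0.05970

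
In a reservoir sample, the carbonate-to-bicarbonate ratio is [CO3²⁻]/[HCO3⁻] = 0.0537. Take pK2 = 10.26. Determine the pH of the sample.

pH = 8.99

From K2 = [H⁺][CO3²⁻]/[HCO3⁻]:  pH = pK2 + log₁₀([CO3²⁻]/[HCO3⁻])
log₁₀(0.0537) = -1.270
pH = 10.26 + (-1.270) = 8.99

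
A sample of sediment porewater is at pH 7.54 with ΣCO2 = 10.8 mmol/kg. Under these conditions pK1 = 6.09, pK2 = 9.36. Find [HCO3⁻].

[HCO3⁻] = 10.3 mmol/kg

α₁ = 1 / (1 + [H⁺]/K1 + K2/[H⁺]) = 1 / (1 + 10^-1.45 + 10^-1.82)
   = 1 / (1 + 0.035481 + 0.015136) = 1/1.0506 = 0.9518
[HCO3⁻] = α₁ × DIC = 0.9518 × 10.8 = 10.3 mmol/kg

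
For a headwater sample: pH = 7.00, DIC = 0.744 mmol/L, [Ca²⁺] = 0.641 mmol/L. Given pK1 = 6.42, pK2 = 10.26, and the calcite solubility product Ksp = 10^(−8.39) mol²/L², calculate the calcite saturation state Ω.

Ω = 0.0509

α₂ = 1 / (1 + [H⁺]/K2 + [H⁺]²/(K1K2)) = 1 / (1 + 10^+3.26 + 10^+2.68)
   = 1 / (1 + 1819.7 + 478.63) = 1/2299.3 = 0.0004349
[CO3²⁻] = α₂ × DIC = 0.0004349 × 0.744 = 0.0003236 mmol/L = 0.3236 μmol/L
Ksp = 10^(−8.39) = 4.074×10^-9
Ω = [Ca²⁺][CO3²⁻]/Ksp = (0.641×10^-3)(3.236×10^-7) / 4.074×10^-9 = 0.0509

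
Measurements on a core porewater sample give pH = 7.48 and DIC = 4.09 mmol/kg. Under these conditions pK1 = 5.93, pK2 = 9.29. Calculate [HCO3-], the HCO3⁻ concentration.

α₁ = 1 / (1 + [H⁺]/K1 + K2/[H⁺]) = 1 / (1 + 10^-1.55 + 10^-1.81)
   = 1 / (1 + 0.028184 + 0.015488) = 1/1.0437 = 0.9582
[HCO3⁻] = α₁ × DIC = 0.9582 × 4.09 = 3.92 mmol/kg

[HCO3⁻] = 3.92 mmol/kg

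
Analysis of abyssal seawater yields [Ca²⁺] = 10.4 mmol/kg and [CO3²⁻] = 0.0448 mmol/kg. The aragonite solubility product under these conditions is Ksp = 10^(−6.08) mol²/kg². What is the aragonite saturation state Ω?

Ω = 0.560

Ksp = 10^(−6.08) = 8.318×10^-7
Ω = [Ca²⁺][CO3²⁻]/Ksp = (10.4×10^-3)(0.0448×10^-3) / 8.318×10^-7 = 0.560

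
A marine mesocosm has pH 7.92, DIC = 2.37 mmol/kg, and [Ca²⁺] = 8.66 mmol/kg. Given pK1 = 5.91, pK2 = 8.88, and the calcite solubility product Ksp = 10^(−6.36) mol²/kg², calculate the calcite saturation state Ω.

Ω = 4.61

α₂ = 1 / (1 + [H⁺]/K2 + [H⁺]²/(K1K2)) = 1 / (1 + 10^+0.96 + 10^-1.05)
   = 1 / (1 + 9.1201 + 0.089125) = 1/10.209 = 0.09795
[CO3²⁻] = α₂ × DIC = 0.09795 × 2.37 = 0.2321 mmol/kg
Ksp = 10^(−6.36) = 4.365×10^-7
Ω = [Ca²⁺][CO3²⁻]/Ksp = (8.66×10^-3)(2.321×10^-4) / 4.365×10^-7 = 4.61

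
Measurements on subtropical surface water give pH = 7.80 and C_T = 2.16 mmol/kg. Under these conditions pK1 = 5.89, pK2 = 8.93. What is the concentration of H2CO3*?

[CO2*] = 0.0245 mmol/kg

α₀ = 1 / (1 + K1/[H⁺] + K1K2/[H⁺]²) = 1 / (1 + 10^+1.91 + 10^+0.78)
   = 1 / (1 + 81.283 + 6.0256) = 1/88.309 = 0.01132
[CO2*] = α₀ × DIC = 0.01132 × 2.16 = 0.0245 mmol/kg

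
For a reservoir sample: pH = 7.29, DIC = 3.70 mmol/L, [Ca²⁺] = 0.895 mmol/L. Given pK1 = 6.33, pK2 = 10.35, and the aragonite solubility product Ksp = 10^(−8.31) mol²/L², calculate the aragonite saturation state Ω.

Ω = 0.530

α₂ = 1 / (1 + [H⁺]/K2 + [H⁺]²/(K1K2)) = 1 / (1 + 10^+3.06 + 10^+2.10)
   = 1 / (1 + 1148.2 + 125.89) = 1/1275.0 = 0.0007843
[CO3²⁻] = α₂ × DIC = 0.0007843 × 3.70 = 0.002902 mmol/L = 2.902 μmol/L
Ksp = 10^(−8.31) = 4.898×10^-9
Ω = [Ca²⁺][CO3²⁻]/Ksp = (0.895×10^-3)(2.902×10^-6) / 4.898×10^-9 = 0.530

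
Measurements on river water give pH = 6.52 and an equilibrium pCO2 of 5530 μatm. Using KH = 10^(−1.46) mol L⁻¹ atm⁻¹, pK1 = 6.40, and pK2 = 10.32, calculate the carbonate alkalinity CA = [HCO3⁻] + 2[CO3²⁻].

[CO2*] = KH · pCO2 = 10^(−1.46) × 5530×10^-6 = 1.917×10^-4 mol/L
α₀ = 1/(1 + K1/[H⁺] + K1K2/[H⁺]²) = 1/(1 + 10^+0.12 + 10^-3.68) = 0.4313
DIC = [CO2*]/α₀ = 1.917×10^-4 / 0.4313 = 0.4446 mmol/L
CA = (α₁ + 2α₂)·DIC = (0.5686 + 2×9.012×10^-5) × 0.4446 = 0.253 mmol/L

CA = 0.253 mmol/L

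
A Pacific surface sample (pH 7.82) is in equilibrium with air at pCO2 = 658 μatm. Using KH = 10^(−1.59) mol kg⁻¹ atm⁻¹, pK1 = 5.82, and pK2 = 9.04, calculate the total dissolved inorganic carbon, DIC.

DIC = 1.81 mmol/kg

[CO2*] = KH · pCO2 = 10^(−1.59) × 658×10^-6 = 1.691×10^-5 mol/kg
α₀ = 1/(1 + K1/[H⁺] + K1K2/[H⁺]²) = 1/(1 + 10^+2.00 + 10^+0.78) = 0.009344
DIC = [CO2*]/α₀ = 1.691×10^-5 / 0.009344 = 1.81 mmol/kg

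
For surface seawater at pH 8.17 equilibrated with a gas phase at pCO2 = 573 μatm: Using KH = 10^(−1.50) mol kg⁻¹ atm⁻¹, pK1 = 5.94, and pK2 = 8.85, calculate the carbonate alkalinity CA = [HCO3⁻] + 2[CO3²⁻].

CA = 4.36 mmol/kg

[CO2*] = KH · pCO2 = 10^(−1.50) × 573×10^-6 = 1.812×10^-5 mol/kg
α₀ = 1/(1 + K1/[H⁺] + K1K2/[H⁺]²) = 1/(1 + 10^+2.23 + 10^+1.55) = 0.004847
DIC = [CO2*]/α₀ = 1.812×10^-5 / 0.004847 = 3.738 mmol/kg
CA = (α₁ + 2α₂)·DIC = (0.8232 + 2×0.1720) × 3.738 = 4.36 mmol/kg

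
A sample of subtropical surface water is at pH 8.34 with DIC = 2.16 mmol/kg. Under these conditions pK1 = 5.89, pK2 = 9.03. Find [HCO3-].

α₁ = 1 / (1 + [H⁺]/K1 + K2/[H⁺]) = 1 / (1 + 10^-2.45 + 10^-0.69)
   = 1 / (1 + 0.0035481 + 0.20417) = 1/1.2077 = 0.8280
[HCO3⁻] = α₁ × DIC = 0.8280 × 2.16 = 1.79 mmol/kg

[HCO3⁻] = 1.79 mmol/kg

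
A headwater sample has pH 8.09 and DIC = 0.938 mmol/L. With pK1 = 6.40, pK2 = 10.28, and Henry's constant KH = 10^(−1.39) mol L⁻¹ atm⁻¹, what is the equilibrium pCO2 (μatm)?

pCO2 = 458 μatm

α₀ = 1 / (1 + K1/[H⁺] + K1K2/[H⁺]²) = 1 / (1 + 10^+1.69 + 10^-0.50)
   = 1 / (1 + 48.978 + 0.31623) = 1/50.294 = 0.01988
[CO2*] = α₀ × DIC = 0.01988 × 0.938 = 0.01865 mmol/L = 18.65 μmol/L
pCO2 = [CO2*]/KH = 1.865×10^-5 / 4.074×10^-2 = 458 μatm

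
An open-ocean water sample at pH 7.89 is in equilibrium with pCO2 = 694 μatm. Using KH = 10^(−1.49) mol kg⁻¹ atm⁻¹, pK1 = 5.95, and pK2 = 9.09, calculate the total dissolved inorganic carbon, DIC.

DIC = 2.10 mmol/kg

[CO2*] = KH · pCO2 = 10^(−1.49) × 694×10^-6 = 2.246×10^-5 mol/kg
α₀ = 1/(1 + K1/[H⁺] + K1K2/[H⁺]²) = 1/(1 + 10^+1.94 + 10^+0.74) = 0.01068
DIC = [CO2*]/α₀ = 2.246×10^-5 / 0.01068 = 2.10 mmol/kg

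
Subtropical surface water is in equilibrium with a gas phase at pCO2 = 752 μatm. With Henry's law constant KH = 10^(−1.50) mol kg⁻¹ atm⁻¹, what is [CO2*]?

KH = 10^(−1.50) = 3.162×10^-2 mol kg⁻¹ atm⁻¹
[CO2*] = KH · pCO2 = 3.162×10^-2 × 752×10^-6 atm = 2.38×10^-5 mol/kg

[CO2*] = 23.8 μmol/kg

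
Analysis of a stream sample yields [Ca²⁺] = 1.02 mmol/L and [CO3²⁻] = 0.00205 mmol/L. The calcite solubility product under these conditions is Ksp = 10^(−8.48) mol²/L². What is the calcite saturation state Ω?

Ksp = 10^(−8.48) = 3.311×10^-9
Ω = [Ca²⁺][CO3²⁻]/Ksp = (1.02×10^-3)(0.00205×10^-3) / 3.311×10^-9 = 0.631

Ω = 0.631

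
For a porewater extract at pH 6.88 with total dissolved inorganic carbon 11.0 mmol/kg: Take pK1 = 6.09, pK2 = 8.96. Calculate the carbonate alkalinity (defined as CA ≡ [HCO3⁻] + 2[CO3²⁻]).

CA = [HCO3⁻] + 2[CO3²⁻] = (α₁ + 2α₂)·DIC
At pH 6.88: [H⁺]/K1 = 10^-0.79 = 0.16218, K2/[H⁺] = 10^-2.08 = 0.0083176
α₁ = 1/(1 + 0.16218 + 0.0083176) = 1/1.1705 = 0.8543; α₂ = α₁·K2/[H⁺] = 0.007106
α₁ + 2α₂ = 0.8685
CA = 0.8685 × 11.0 = 9.55 mmol/kg

CA = 9.55 mmol/kg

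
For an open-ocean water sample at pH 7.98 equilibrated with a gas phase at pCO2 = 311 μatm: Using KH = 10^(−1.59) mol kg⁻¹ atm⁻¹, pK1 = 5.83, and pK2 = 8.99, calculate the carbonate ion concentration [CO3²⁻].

[CO2*] = KH · pCO2 = 10^(−1.59) × 311×10^-6 = 7.994×10^-6 mol/kg
α₀ = 1/(1 + K1/[H⁺] + K1K2/[H⁺]²) = 1/(1 + 10^+2.15 + 10^+1.14) = 0.006408
DIC = [CO2*]/α₀ = 7.994×10^-6 / 0.006408 = 1.248 mmol/kg
[CO3²⁻] = α₂·DIC; α₂ = 0.08845, so [CO3²⁻] = 0.08845 × 1.248 = 0.110 mmol/kg

[CO3²⁻] = 0.110 mmol/kg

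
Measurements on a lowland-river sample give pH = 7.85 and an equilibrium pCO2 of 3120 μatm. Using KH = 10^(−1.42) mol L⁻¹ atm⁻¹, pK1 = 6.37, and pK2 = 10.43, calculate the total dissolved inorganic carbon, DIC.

DIC = 3.71 mmol/L

[CO2*] = KH · pCO2 = 10^(−1.42) × 3120×10^-6 = 1.186×10^-4 mol/L
α₀ = 1/(1 + K1/[H⁺] + K1K2/[H⁺]²) = 1/(1 + 10^+1.48 + 10^-1.10) = 0.03197
DIC = [CO2*]/α₀ = 1.186×10^-4 / 0.03197 = 3.71 mmol/L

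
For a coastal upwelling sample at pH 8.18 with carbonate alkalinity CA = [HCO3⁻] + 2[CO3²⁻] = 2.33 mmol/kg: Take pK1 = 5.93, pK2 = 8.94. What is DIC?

DIC = 2.04 mmol/kg

CA = [HCO3⁻] + 2[CO3²⁻] = (α₁ + 2α₂)·DIC
At pH 8.18: [H⁺]/K1 = 10^-2.25 = 0.0056234, K2/[H⁺] = 10^-0.76 = 0.17378
α₁ = 1/(1 + 0.0056234 + 0.17378) = 1/1.1794 = 0.8479; α₂ = α₁·K2/[H⁺] = 0.1473
α₁ + 2α₂ = 1.1426
DIC = CA / (α₁ + 2α₂) = 2.33 / 1.1426 = 2.04 mmol/kg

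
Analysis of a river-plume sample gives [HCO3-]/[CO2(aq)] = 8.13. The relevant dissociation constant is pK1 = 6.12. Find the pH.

pH = 7.03

From K1 = [H⁺][HCO3-]/[CO2(aq)]:  pH = pK1 + log₁₀([HCO3-]/[CO2(aq)])
log₁₀(8.13) = +0.910
pH = 6.12 + (+0.910) = 7.03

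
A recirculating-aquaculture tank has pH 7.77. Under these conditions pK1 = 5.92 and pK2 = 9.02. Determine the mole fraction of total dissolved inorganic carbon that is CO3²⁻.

α₂ = 1 / (1 + [H⁺]/K2 + [H⁺]²/(K1K2)) = 1 / (1 + 10^+1.25 + 10^-0.60)
   = 1 / (1 + 17.783 + 0.25119) = 1/19.034 = 0.05254

α₂ = 0.0525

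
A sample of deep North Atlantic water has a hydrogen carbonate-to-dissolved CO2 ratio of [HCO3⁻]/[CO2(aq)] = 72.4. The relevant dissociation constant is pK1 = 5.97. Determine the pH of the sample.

From K1 = [H⁺][HCO3⁻]/[CO2(aq)]:  pH = pK1 + log₁₀([HCO3⁻]/[CO2(aq)])
log₁₀(72.4) = +1.860
pH = 5.97 + (+1.860) = 7.83

pH = 7.83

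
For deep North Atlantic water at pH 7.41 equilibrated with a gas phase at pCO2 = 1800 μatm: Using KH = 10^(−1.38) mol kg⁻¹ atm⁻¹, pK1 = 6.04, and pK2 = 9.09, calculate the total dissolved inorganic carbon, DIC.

[CO2*] = KH · pCO2 = 10^(−1.38) × 1800×10^-6 = 7.504×10^-5 mol/kg
α₀ = 1/(1 + K1/[H⁺] + K1K2/[H⁺]²) = 1/(1 + 10^+1.37 + 10^-0.31) = 0.04011
DIC = [CO2*]/α₀ = 7.504×10^-5 / 0.04011 = 1.87 mmol/kg

DIC = 1.87 mmol/kg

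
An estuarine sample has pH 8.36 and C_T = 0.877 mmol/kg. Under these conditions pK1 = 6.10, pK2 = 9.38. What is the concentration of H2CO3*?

[CO2*] = 4.38 μmol/kg

α₀ = 1 / (1 + K1/[H⁺] + K1K2/[H⁺]²) = 1 / (1 + 10^+2.26 + 10^+1.24)
   = 1 / (1 + 181.97 + 17.378) = 1/200.35 = 0.004991
[CO2*] = α₀ × DIC = 0.004991 × 0.877 = 0.00438 mmol/kg = 4.38 μmol/kg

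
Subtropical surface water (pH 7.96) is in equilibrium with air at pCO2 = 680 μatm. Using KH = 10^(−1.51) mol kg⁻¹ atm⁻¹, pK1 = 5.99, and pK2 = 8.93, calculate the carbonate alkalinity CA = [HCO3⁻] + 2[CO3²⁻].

[CO2*] = KH · pCO2 = 10^(−1.51) × 680×10^-6 = 2.101×10^-5 mol/kg
α₀ = 1/(1 + K1/[H⁺] + K1K2/[H⁺]²) = 1/(1 + 10^+1.97 + 10^+1.00) = 0.009585
DIC = [CO2*]/α₀ = 2.101×10^-5 / 0.009585 = 2.192 mmol/kg
CA = (α₁ + 2α₂)·DIC = (0.8946 + 2×0.09585) × 2.192 = 2.38 mmol/kg

CA = 2.38 mmol/kg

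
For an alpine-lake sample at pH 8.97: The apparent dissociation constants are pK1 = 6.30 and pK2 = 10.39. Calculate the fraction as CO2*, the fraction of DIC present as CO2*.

α₀ = 0.00206

α₀ = 1 / (1 + K1/[H⁺] + K1K2/[H⁺]²) = 1 / (1 + 10^+2.67 + 10^+1.25)
   = 1 / (1 + 467.74 + 17.783) = 1/486.52 = 0.002055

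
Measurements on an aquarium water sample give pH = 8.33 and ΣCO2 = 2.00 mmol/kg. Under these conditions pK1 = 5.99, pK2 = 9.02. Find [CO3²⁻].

α₂ = 1 / (1 + [H⁺]/K2 + [H⁺]²/(K1K2)) = 1 / (1 + 10^+0.69 + 10^-1.65)
   = 1 / (1 + 4.8978 + 0.022387) = 1/5.9202 = 0.1689
[CO3²⁻] = α₂ × DIC = 0.1689 × 2.00 = 0.338 mmol/kg

[CO3²⁻] = 0.338 mmol/kg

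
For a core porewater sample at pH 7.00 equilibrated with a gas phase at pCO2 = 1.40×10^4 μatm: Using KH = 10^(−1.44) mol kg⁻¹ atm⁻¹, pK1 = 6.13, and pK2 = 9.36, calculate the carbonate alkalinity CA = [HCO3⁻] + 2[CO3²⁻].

CA = 3.80 mmol/kg

[CO2*] = KH · pCO2 = 10^(−1.44) × 1.40×10^4×10^-6 = 5.083×10^-4 mol/kg
α₀ = 1/(1 + K1/[H⁺] + K1K2/[H⁺]²) = 1/(1 + 10^+0.87 + 10^-1.49) = 0.1184
DIC = [CO2*]/α₀ = 5.083×10^-4 / 0.1184 = 4.293 mmol/kg
CA = (α₁ + 2α₂)·DIC = (0.8778 + 2×0.003832) × 4.293 = 3.80 mmol/kg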